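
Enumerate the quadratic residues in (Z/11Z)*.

Square k = 1,…,5 (k and 11−k give the same square):
1²=1, 2²=4, 3²=9, 4²≡5, 5²≡3 (mod 11).
So the quadratic residues mod 11 are {1, 3, 4, 5, 9}.

1, 3, 4, 5, 9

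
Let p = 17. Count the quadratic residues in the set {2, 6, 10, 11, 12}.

1

(2/17) = +1 → QR.
(6/17) = -1 → non-residue.
(10/17) = -1 → non-residue.
(11/17) = -1 → non-residue.
(12/17) = -1 → non-residue.
Total quadratic residues among the 5: 1.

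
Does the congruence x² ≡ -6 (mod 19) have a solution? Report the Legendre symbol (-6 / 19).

First reduce: -6 ≡ 13 (mod 19).
Reciprocity: 13 ≡ 1 and 19 ≡ 3 (mod 4), so (13/19) = +(19/13).
Reduce top mod 13: now compute (6/13).
Pull out 2: since 13 ≡ 5 (mod 8), (2/13) = -1.
Reciprocity: 3 ≡ 3 and 13 ≡ 1 (mod 4), so (3/13) = +(13/3).
Reduce top mod 3: now compute (1/3).
Reached (1/3) = 1. Collecting the sign flips along the way, the symbol is -1.

-1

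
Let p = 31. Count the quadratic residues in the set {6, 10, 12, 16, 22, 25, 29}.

(6/31) = -1 → non-residue.
(10/31) = +1 → QR.
(12/31) = -1 → non-residue.
(16/31) = +1 → QR.
(22/31) = -1 → non-residue.
(25/31) = +1 → QR.
(29/31) = -1 → non-residue.
Total quadratic residues among the 7: 3.

3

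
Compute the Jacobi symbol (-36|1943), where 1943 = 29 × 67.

First reduce: -36 ≡ 1907 (mod 1943).
Reciprocity: 1907 ≡ 3 and 1943 ≡ 3 (mod 4), so (1907/1943) = −(1943/1907).
Reduce top mod 1907: now compute (36/1907).
Pull out 2^2: since 1907 ≡ 3 (mod 8), (2/1907) = -1, so (2/1907)^2 = +1.
Reciprocity: 9 ≡ 1 and 1907 ≡ 3 (mod 4), so (9/1907) = +(1907/9).
Reduce top mod 9: now compute (8/9).
Pull out 2^3: since 9 ≡ 1 (mod 8), (2/9) = +1, so (2/9)^3 = +1.
Reached (1/9) = 1. Collecting the sign flips along the way, the symbol is -1.

-1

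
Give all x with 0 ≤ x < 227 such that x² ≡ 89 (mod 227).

61, 166

Since 227 ≡ 3 (mod 4), a square root of 89 is 89^((227+1)/4) = 89^57 mod 227.
Repeated squaring: 89^2≡203, 89^4≡122, 89^8≡129, 89^16≡70, 89^32≡133 (mod 227).
89^57 = 89^(32+16+8+1) ≡ 166 (mod 227).
Check: 166² = 27556 ≡ 89 (mod 227). The two roots are 61 and 166.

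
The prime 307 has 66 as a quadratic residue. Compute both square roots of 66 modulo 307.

56, 251

Since 307 ≡ 3 (mod 4), a square root of 66 is 66^((307+1)/4) = 66^77 mod 307.
Repeated squaring: 66^2≡58, 66^4≡294, 66^8≡169, 66^16≡10, 66^32≡100, 66^64≡176 (mod 307).
66^77 = 66^(64+8+4+1) ≡ 251 (mod 307).
Check: 251² = 63001 ≡ 66 (mod 307). The two roots are 56 and 251.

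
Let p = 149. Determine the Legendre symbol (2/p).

-1

Pull out 2: since 149 ≡ 5 (mod 8), (2/149) = -1.
Reached (1/149) = 1. Collecting the sign flips along the way, the symbol is -1.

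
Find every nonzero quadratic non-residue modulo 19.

Square k = 1,…,9 (k and 19−k give the same square):
1²=1, 2²=4, 3²=9, 4²=16, 5²≡6, 6²≡17, 7²≡11, 8²≡7, 9²≡5 (mod 19).
The residues are {1, 4, 5, 6, 7, 9, 11, 16, 17}; the non-residues are the remaining 9 nonzero classes.

2 3 8 10 12 13 14 15 18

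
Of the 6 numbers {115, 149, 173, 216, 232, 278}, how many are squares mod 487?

3

(115/487) = +1 → QR.
(149/487) = -1 → non-residue.
(173/487) = -1 → non-residue.
(216/487) = -1 → non-residue.
(232/487) = +1 → QR.
(278/487) = +1 → QR.
Total quadratic residues among the 6: 3.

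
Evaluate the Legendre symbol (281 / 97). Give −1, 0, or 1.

-1

First reduce: 281 ≡ 87 (mod 97).
Reciprocity: 87 ≡ 3 and 97 ≡ 1 (mod 4), so (87/97) = +(97/87).
Reduce top mod 87: now compute (10/87).
Pull out 2: since 87 ≡ 7 (mod 8), (2/87) = +1.
Reciprocity: 5 ≡ 1 and 87 ≡ 3 (mod 4), so (5/87) = +(87/5).
Reduce top mod 5: now compute (2/5).
Pull out 2: since 5 ≡ 5 (mod 8), (2/5) = -1.
Reached (1/5) = 1. Collecting the sign flips along the way, the symbol is -1.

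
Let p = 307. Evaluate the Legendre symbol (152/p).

-1

Euler's criterion: (152/307) ≡ 152^153 (mod 307).
152^2 ≡ 79 (mod 307)
152^4 ≡ 101 (mod 307)
152^8 ≡ 70 (mod 307)
152^16 ≡ 295 (mod 307)
152^32 ≡ 144 (mod 307)
152^64 ≡ 167 (mod 307)
152^128 ≡ 259 (mod 307)
152^153 = 152^(128+16+8+1) ≡ 306 (mod 307).
Result is 306 ≡ −1, so (152/307) = −1.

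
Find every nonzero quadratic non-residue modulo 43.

2, 3, 5, 7, 8, 12, 18, 19, 20, 22, 26, 27, 28, 29, 30, 32, 33, 34, 37, 39, 42

Square k = 1,…,21 (k and 43−k give the same square):
1²=1, 2²=4, 3²=9, 4²=16, 5²=25, 6²=36, 7²≡6, 8²≡21, 9²≡38, 10²≡14, 11²≡35, 12²≡15, 13²≡40, 14²≡24, 15²≡10, 16²≡41, 17²≡31, 18²≡23, 19²≡17, 20²≡13, 21²≡11 (mod 43).
The residues are {1, 4, 6, 9, 10, 11, 13, 14, 15, 16, 17, 21, 23, 24, 25, 31, 35, 36, 38, 40, 41}; the non-residues are the remaining 21 nonzero classes.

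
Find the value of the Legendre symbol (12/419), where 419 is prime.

1

Euler's criterion: (12/419) ≡ 12^209 (mod 419).
12^2 ≡ 144 (mod 419)
12^4 ≡ 205 (mod 419)
12^8 ≡ 125 (mod 419)
12^16 ≡ 122 (mod 419)
12^32 ≡ 219 (mod 419)
12^64 ≡ 195 (mod 419)
12^128 ≡ 315 (mod 419)
12^209 = 12^(128+64+16+1) ≡ 1 (mod 419).
Result is 1, so (12/419) = 1.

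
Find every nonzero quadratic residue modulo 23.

Square k = 1,…,11 (k and 23−k give the same square):
1²=1, 2²=4, 3²=9, 4²=16, 5²≡2, 6²≡13, 7²≡3, 8²≡18, 9²≡12, 10²≡8, 11²≡6 (mod 23).
So the quadratic residues mod 23 are {1, 2, 3, 4, 6, 8, 9, 12, 13, 16, 18}.

1 2 3 4 6 8 9 12 13 16 18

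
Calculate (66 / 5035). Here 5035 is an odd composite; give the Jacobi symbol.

Pull out 2: since 5035 ≡ 3 (mod 8), (2/5035) = -1.
Reciprocity: 33 ≡ 1 and 5035 ≡ 3 (mod 4), so (33/5035) = +(5035/33).
Reduce top mod 33: now compute (19/33).
Reciprocity: 19 ≡ 3 and 33 ≡ 1 (mod 4), so (19/33) = +(33/19).
Reduce top mod 19: now compute (14/19).
Pull out 2: since 19 ≡ 3 (mod 8), (2/19) = -1.
Reciprocity: 7 ≡ 3 and 19 ≡ 3 (mod 4), so (7/19) = −(19/7).
Reduce top mod 7: now compute (5/7).
Reciprocity: 5 ≡ 1 and 7 ≡ 3 (mod 4), so (5/7) = +(7/5).
Reduce top mod 5: now compute (2/5).
Pull out 2: since 5 ≡ 5 (mod 8), (2/5) = -1.
Reached (1/5) = 1. Collecting the sign flips along the way, the symbol is +1.

1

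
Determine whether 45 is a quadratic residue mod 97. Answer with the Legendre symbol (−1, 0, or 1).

-1

Euler's criterion: (45/97) ≡ 45^48 (mod 97).
45^2 ≡ 85 (mod 97)
45^4 ≡ 47 (mod 97)
45^8 ≡ 75 (mod 97)
45^16 ≡ 96 (mod 97)
45^32 ≡ 1 (mod 97)
45^48 = 45^(32+16) ≡ 96 (mod 97).
Result is 96 ≡ −1, so (45/97) = −1.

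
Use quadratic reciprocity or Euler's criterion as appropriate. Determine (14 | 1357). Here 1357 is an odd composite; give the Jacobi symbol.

1

Pull out 2: since 1357 ≡ 5 (mod 8), (2/1357) = -1.
Reciprocity: 7 ≡ 3 and 1357 ≡ 1 (mod 4), so (7/1357) = +(1357/7).
Reduce top mod 7: now compute (6/7).
Pull out 2: since 7 ≡ 7 (mod 8), (2/7) = +1.
Reciprocity: 3 ≡ 3 and 7 ≡ 3 (mod 4), so (3/7) = −(7/3).
Reduce top mod 3: now compute (1/3).
Reached (1/3) = 1. Collecting the sign flips along the way, the symbol is +1.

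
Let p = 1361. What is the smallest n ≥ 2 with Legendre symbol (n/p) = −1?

3

(2/1361) = +1, so 2 is a residue.
(3/1361) = −1, so 3 is the smallest positive non-residue mod 1361.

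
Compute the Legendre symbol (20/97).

-1

Pull out 2^2: since 97 ≡ 1 (mod 8), (2/97) = +1, so (2/97)^2 = +1.
Reciprocity: 5 ≡ 1 and 97 ≡ 1 (mod 4), so (5/97) = +(97/5).
Reduce top mod 5: now compute (2/5).
Pull out 2: since 5 ≡ 5 (mod 8), (2/5) = -1.
Reached (1/5) = 1. Collecting the sign flips along the way, the symbol is -1.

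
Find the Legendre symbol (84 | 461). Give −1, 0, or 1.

Pull out 2^2: since 461 ≡ 5 (mod 8), (2/461) = -1, so (2/461)^2 = +1.
Reciprocity: 21 ≡ 1 and 461 ≡ 1 (mod 4), so (21/461) = +(461/21).
Reduce top mod 21: now compute (20/21).
Pull out 2^2: since 21 ≡ 5 (mod 8), (2/21) = -1, so (2/21)^2 = +1.
Reciprocity: 5 ≡ 1 and 21 ≡ 1 (mod 4), so (5/21) = +(21/5).
Reduce top mod 5: now compute (1/5).
Reached (1/5) = 1. Collecting the sign flips along the way, the symbol is +1.

1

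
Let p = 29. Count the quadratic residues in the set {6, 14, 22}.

2

(6/29) = +1 → QR.
(14/29) = -1 → non-residue.
(22/29) = +1 → QR.
Total quadratic residues among the 3: 2.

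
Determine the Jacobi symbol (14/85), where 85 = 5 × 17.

-1

Pull out 2: since 85 ≡ 5 (mod 8), (2/85) = -1.
Reciprocity: 7 ≡ 3 and 85 ≡ 1 (mod 4), so (7/85) = +(85/7).
Reduce top mod 7: now compute (1/7).
Reached (1/7) = 1. Collecting the sign flips along the way, the symbol is -1.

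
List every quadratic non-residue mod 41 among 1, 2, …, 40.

Square k = 1,…,20 (k and 41−k give the same square):
1²=1, 2²=4, 3²=9, 4²=16, 5²=25, 6²=36, 7²≡8, 8²≡23, 9²≡40, 10²≡18, 11²≡39, 12²≡21, 13²≡5, 14²≡32, 15²≡20, 16²≡10, 17²≡2, 18²≡37, 19²≡33, 20²≡31 (mod 41).
The residues are {1, 2, 4, 5, 8, 9, 10, 16, 18, 20, 21, 23, 25, 31, 32, 33, 36, 37, 39, 40}; the non-residues are the remaining 20 nonzero classes.

3, 6, 7, 11, 12, 13, 14, 15, 17, 19, 22, 24, 26, 27, 28, 29, 30, 34, 35, 38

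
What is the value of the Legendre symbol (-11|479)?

-1

Euler's criterion: (-11/479) ≡ 468^239 (mod 479).
468^2 ≡ 121 (mod 479)
468^4 ≡ 271 (mod 479)
468^8 ≡ 154 (mod 479)
468^16 ≡ 245 (mod 479)
468^32 ≡ 150 (mod 479)
468^64 ≡ 466 (mod 479)
468^128 ≡ 169 (mod 479)
468^239 = 468^(128+64+32+8+4+2+1) ≡ 478 (mod 479).
Result is 478 ≡ −1, so (-11/479) = −1.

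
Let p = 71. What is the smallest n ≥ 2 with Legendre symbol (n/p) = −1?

(2/71) = +1, so 2 is a residue.
(3/71) = +1, so 3 is a residue.
(4/71) = +1, so 4 is a residue.
(5/71) = +1, so 5 is a residue.
(6/71) = +1, so 6 is a residue.
(7/71) = −1, so 7 is the smallest positive non-residue mod 71.

7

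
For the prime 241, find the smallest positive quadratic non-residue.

7

(2/241) = +1, so 2 is a residue.
(3/241) = +1, so 3 is a residue.
(4/241) = +1, so 4 is a residue.
(5/241) = +1, so 5 is a residue.
(6/241) = +1, so 6 is a residue.
(7/241) = −1, so 7 is the smallest positive non-residue mod 241.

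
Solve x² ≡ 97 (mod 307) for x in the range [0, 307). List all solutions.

149, 158

Since 307 ≡ 3 (mod 4), a square root of 97 is 97^((307+1)/4) = 97^77 mod 307.
Repeated squaring: 97^2≡199, 97^4≡305, 97^8≡4, 97^16≡16, 97^32≡256, 97^64≡145 (mod 307).
97^77 = 97^(64+8+4+1) ≡ 149 (mod 307).
Check: 149² = 22201 ≡ 97 (mod 307). The two roots are 149 and 158.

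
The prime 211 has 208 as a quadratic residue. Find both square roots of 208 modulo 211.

29, 182

Since 211 ≡ 3 (mod 4), a square root of 208 is 208^((211+1)/4) = 208^53 mod 211.
Repeated squaring: 208^2≡9, 208^4≡81, 208^8≡20, 208^16≡189, 208^32≡62 (mod 211).
208^53 = 208^(32+16+4+1) ≡ 182 (mod 211).
Check: 182² = 33124 ≡ 208 (mod 211). The two roots are 29 and 182.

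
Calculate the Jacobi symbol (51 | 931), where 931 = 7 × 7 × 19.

Reciprocity: 51 ≡ 3 and 931 ≡ 3 (mod 4), so (51/931) = −(931/51).
Reduce top mod 51: now compute (13/51).
Reciprocity: 13 ≡ 1 and 51 ≡ 3 (mod 4), so (13/51) = +(51/13).
Reduce top mod 13: now compute (12/13).
Pull out 2^2: since 13 ≡ 5 (mod 8), (2/13) = -1, so (2/13)^2 = +1.
Reciprocity: 3 ≡ 3 and 13 ≡ 1 (mod 4), so (3/13) = +(13/3).
Reduce top mod 3: now compute (1/3).
Reached (1/3) = 1. Collecting the sign flips along the way, the symbol is -1.

-1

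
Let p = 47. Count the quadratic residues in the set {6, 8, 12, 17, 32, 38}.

(6/47) = +1 → QR.
(8/47) = +1 → QR.
(12/47) = +1 → QR.
(17/47) = +1 → QR.
(32/47) = +1 → QR.
(38/47) = -1 → non-residue.
Total quadratic residues among the 6: 5.

5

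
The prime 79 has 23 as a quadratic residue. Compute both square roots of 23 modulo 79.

24, 55

Since 79 ≡ 3 (mod 4), a square root of 23 is 23^((79+1)/4) = 23^20 mod 79.
Repeated squaring: 23^2≡55, 23^4≡23, 23^8≡55, 23^16≡23 (mod 79).
23^20 = 23^(16+4) ≡ 55 (mod 79).
Check: 55² = 3025 ≡ 23 (mod 79). The two roots are 24 and 55.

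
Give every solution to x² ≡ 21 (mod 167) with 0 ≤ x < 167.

45, 122

Since 167 ≡ 3 (mod 4), a square root of 21 is 21^((167+1)/4) = 21^42 mod 167.
Repeated squaring: 21^2≡107, 21^4≡93, 21^8≡132, 21^16≡56, 21^32≡130 (mod 167).
21^42 = 21^(32+8+2) ≡ 122 (mod 167).
Check: 122² = 14884 ≡ 21 (mod 167). The two roots are 45 and 122.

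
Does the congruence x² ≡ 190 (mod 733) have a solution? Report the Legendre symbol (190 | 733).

Euler's criterion: (190/733) ≡ 190^366 (mod 733).
190^2 ≡ 183 (mod 733)
190^4 ≡ 504 (mod 733)
190^8 ≡ 398 (mod 733)
190^16 ≡ 76 (mod 733)
190^32 ≡ 645 (mod 733)
190^64 ≡ 414 (mod 733)
190^128 ≡ 607 (mod 733)
190^256 ≡ 483 (mod 733)
190^366 = 190^(256+64+32+8+4+2) ≡ 1 (mod 733).
Result is 1, so (190/733) = 1.

1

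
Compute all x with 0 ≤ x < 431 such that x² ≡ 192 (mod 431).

Since 431 ≡ 3 (mod 4), a square root of 192 is 192^((431+1)/4) = 192^108 mod 431.
Repeated squaring: 192^2≡229, 192^4≡290, 192^8≡55, 192^16≡8, 192^32≡64, 192^64≡217 (mod 431).
192^108 = 192^(64+32+8+4) ≡ 288 (mod 431).
Check: 288² = 82944 ≡ 192 (mod 431). The two roots are 143 and 288.

143, 288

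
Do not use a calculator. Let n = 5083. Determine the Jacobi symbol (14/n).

1

Pull out 2: since 5083 ≡ 3 (mod 8), (2/5083) = -1.
Reciprocity: 7 ≡ 3 and 5083 ≡ 3 (mod 4), so (7/5083) = −(5083/7).
Reduce top mod 7: now compute (1/7).
Reached (1/7) = 1. Collecting the sign flips along the way, the symbol is +1.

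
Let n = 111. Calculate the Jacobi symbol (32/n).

Pull out 2^5: since 111 ≡ 7 (mod 8), (2/111) = +1, so (2/111)^5 = +1.
Reached (1/111) = 1. Collecting the sign flips along the way, the symbol is +1.

1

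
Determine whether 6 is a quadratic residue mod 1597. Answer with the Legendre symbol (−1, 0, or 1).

Pull out 2: since 1597 ≡ 5 (mod 8), (2/1597) = -1.
Reciprocity: 3 ≡ 3 and 1597 ≡ 1 (mod 4), so (3/1597) = +(1597/3).
Reduce top mod 3: now compute (1/3).
Reached (1/3) = 1. Collecting the sign flips along the way, the symbol is -1.

-1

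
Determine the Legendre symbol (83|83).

0

First reduce: 83 ≡ 0 (mod 83).
Top reduces to 0: gcd > 1, so the symbol is 0.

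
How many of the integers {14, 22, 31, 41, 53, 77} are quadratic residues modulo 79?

(14/79) = -1 → non-residue.
(22/79) = +1 → QR.
(31/79) = +1 → QR.
(41/79) = -1 → non-residue.
(53/79) = -1 → non-residue.
(77/79) = -1 → non-residue.
Total quadratic residues among the 6: 2.

2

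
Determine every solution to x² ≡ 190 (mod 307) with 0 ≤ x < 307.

133, 174

Since 307 ≡ 3 (mod 4), a square root of 190 is 190^((307+1)/4) = 190^77 mod 307.
Repeated squaring: 190^2≡181, 190^4≡219, 190^8≡69, 190^16≡156, 190^32≡83, 190^64≡135 (mod 307).
190^77 = 190^(64+8+4+1) ≡ 133 (mod 307).
Check: 133² = 17689 ≡ 190 (mod 307). The two roots are 133 and 174.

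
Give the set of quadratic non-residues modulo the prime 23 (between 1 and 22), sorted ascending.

5, 7, 10, 11, 14, 15, 17, 19, 20, 21, 22

Square k = 1,…,11 (k and 23−k give the same square):
1²=1, 2²=4, 3²=9, 4²=16, 5²≡2, 6²≡13, 7²≡3, 8²≡18, 9²≡12, 10²≡8, 11²≡6 (mod 23).
The residues are {1, 2, 3, 4, 6, 8, 9, 12, 13, 16, 18}; the non-residues are the remaining 11 nonzero classes.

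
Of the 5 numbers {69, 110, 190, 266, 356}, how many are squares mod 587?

(69/587) = -1 → non-residue.
(110/587) = -1 → non-residue.
(190/587) = -1 → non-residue.
(266/587) = +1 → QR.
(356/587) = +1 → QR.
Total quadratic residues among the 5: 2.

2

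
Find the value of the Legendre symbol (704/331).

Euler's criterion: (704/331) ≡ 42^165 (mod 331).
42^2 ≡ 109 (mod 331)
42^4 ≡ 296 (mod 331)
42^8 ≡ 232 (mod 331)
42^16 ≡ 202 (mod 331)
42^32 ≡ 91 (mod 331)
42^64 ≡ 6 (mod 331)
42^128 ≡ 36 (mod 331)
42^165 = 42^(128+32+4+1) ≡ 330 (mod 331).
Result is 330 ≡ −1, so (704/331) = −1.

-1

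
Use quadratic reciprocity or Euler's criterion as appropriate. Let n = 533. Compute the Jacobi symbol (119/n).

-1

Reciprocity: 119 ≡ 3 and 533 ≡ 1 (mod 4), so (119/533) = +(533/119).
Reduce top mod 119: now compute (57/119).
Reciprocity: 57 ≡ 1 and 119 ≡ 3 (mod 4), so (57/119) = +(119/57).
Reduce top mod 57: now compute (5/57).
Reciprocity: 5 ≡ 1 and 57 ≡ 1 (mod 4), so (5/57) = +(57/5).
Reduce top mod 5: now compute (2/5).
Pull out 2: since 5 ≡ 5 (mod 8), (2/5) = -1.
Reached (1/5) = 1. Collecting the sign flips along the way, the symbol is -1.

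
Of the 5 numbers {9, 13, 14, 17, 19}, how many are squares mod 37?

(9/37) = +1 → QR.
(13/37) = -1 → non-residue.
(14/37) = -1 → non-residue.
(17/37) = -1 → non-residue.
(19/37) = -1 → non-residue.
Total quadratic residues among the 5: 1.

1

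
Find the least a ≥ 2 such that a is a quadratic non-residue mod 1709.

2

(2/1709) = −1, so 2 is the smallest positive non-residue mod 1709.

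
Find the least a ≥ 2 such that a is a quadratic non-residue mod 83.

2

(2/83) = −1, so 2 is the smallest positive non-residue mod 83.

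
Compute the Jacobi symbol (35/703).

-1

Reciprocity: 35 ≡ 3 and 703 ≡ 3 (mod 4), so (35/703) = −(703/35).
Reduce top mod 35: now compute (3/35).
Reciprocity: 3 ≡ 3 and 35 ≡ 3 (mod 4), so (3/35) = −(35/3).
Reduce top mod 3: now compute (2/3).
Pull out 2: since 3 ≡ 3 (mod 8), (2/3) = -1.
Reached (1/3) = 1. Collecting the sign flips along the way, the symbol is -1.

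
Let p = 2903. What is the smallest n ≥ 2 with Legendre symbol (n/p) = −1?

5

(2/2903) = +1, so 2 is a residue.
(3/2903) = +1, so 3 is a residue.
(4/2903) = +1, so 4 is a residue.
(5/2903) = −1, so 5 is the smallest positive non-residue mod 2903.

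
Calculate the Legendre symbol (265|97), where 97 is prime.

Euler's criterion: (265/97) ≡ 71^48 (mod 97).
71^2 ≡ 94 (mod 97)
71^4 ≡ 9 (mod 97)
71^8 ≡ 81 (mod 97)
71^16 ≡ 62 (mod 97)
71^32 ≡ 61 (mod 97)
71^48 = 71^(32+16) ≡ 96 (mod 97).
Result is 96 ≡ −1, so (265/97) = −1.

-1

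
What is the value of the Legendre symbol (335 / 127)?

Euler's criterion: (335/127) ≡ 81^63 (mod 127).
81^2 ≡ 84 (mod 127)
81^4 ≡ 71 (mod 127)
81^8 ≡ 88 (mod 127)
81^16 ≡ 124 (mod 127)
81^32 ≡ 9 (mod 127)
81^63 = 81^(32+16+8+4+2+1) ≡ 1 (mod 127).
Result is 1, so (335/127) = 1.

1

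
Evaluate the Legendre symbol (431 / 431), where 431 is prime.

First reduce: 431 ≡ 0 (mod 431).
Top reduces to 0: gcd > 1, so the symbol is 0.

0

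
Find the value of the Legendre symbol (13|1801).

Reciprocity: 13 ≡ 1 and 1801 ≡ 1 (mod 4), so (13/1801) = +(1801/13).
Reduce top mod 13: now compute (7/13).
Reciprocity: 7 ≡ 3 and 13 ≡ 1 (mod 4), so (7/13) = +(13/7).
Reduce top mod 7: now compute (6/7).
Pull out 2: since 7 ≡ 7 (mod 8), (2/7) = +1.
Reciprocity: 3 ≡ 3 and 7 ≡ 3 (mod 4), so (3/7) = −(7/3).
Reduce top mod 3: now compute (1/3).
Reached (1/3) = 1. Collecting the sign flips along the way, the symbol is -1.

-1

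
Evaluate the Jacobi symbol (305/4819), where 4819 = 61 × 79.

0

Reciprocity: 305 ≡ 1 and 4819 ≡ 3 (mod 4), so (305/4819) = +(4819/305).
Reduce top mod 305: now compute (244/305).
Pull out 2^2: since 305 ≡ 1 (mod 8), (2/305) = +1, so (2/305)^2 = +1.
Reciprocity: 61 ≡ 1 and 305 ≡ 1 (mod 4), so (61/305) = +(305/61).
Reduce top mod 61: now compute (0/61).
Top reduces to 0: gcd > 1, so the symbol is 0.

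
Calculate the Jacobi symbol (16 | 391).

Pull out 2^4: since 391 ≡ 7 (mod 8), (2/391) = +1, so (2/391)^4 = +1.
Reached (1/391) = 1. Collecting the sign flips along the way, the symbol is +1.

1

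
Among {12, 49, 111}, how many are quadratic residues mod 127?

(12/127) = -1 → non-residue.
(49/127) = +1 → QR.
(111/127) = -1 → non-residue.
Total quadratic residues among the 3: 1.

1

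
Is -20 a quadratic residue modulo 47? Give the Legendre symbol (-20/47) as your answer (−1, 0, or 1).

1

Euler's criterion: (-20/47) ≡ 27^23 (mod 47).
27^2 ≡ 24 (mod 47)
27^4 ≡ 12 (mod 47)
27^8 ≡ 3 (mod 47)
27^16 ≡ 9 (mod 47)
27^23 = 27^(16+4+2+1) ≡ 1 (mod 47).
Result is 1, so (-20/47) = 1.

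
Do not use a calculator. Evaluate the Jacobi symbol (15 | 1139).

Reciprocity: 15 ≡ 3 and 1139 ≡ 3 (mod 4), so (15/1139) = −(1139/15).
Reduce top mod 15: now compute (14/15).
Pull out 2: since 15 ≡ 7 (mod 8), (2/15) = +1.
Reciprocity: 7 ≡ 3 and 15 ≡ 3 (mod 4), so (7/15) = −(15/7).
Reduce top mod 7: now compute (1/7).
Reached (1/7) = 1. Collecting the sign flips along the way, the symbol is +1.

1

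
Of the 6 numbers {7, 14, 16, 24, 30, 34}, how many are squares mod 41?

(7/41) = -1 → non-residue.
(14/41) = -1 → non-residue.
(16/41) = +1 → QR.
(24/41) = -1 → non-residue.
(30/41) = -1 → non-residue.
(34/41) = -1 → non-residue.
Total quadratic residues among the 6: 1.

1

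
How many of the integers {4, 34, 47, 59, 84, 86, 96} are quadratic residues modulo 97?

(4/97) = +1 → QR.
(34/97) = -1 → non-residue.
(47/97) = +1 → QR.
(59/97) = -1 → non-residue.
(84/97) = -1 → non-residue.
(86/97) = +1 → QR.
(96/97) = +1 → QR.
Total quadratic residues among the 7: 4.

4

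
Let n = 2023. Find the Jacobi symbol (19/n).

-1

Reciprocity: 19 ≡ 3 and 2023 ≡ 3 (mod 4), so (19/2023) = −(2023/19).
Reduce top mod 19: now compute (9/19).
Reciprocity: 9 ≡ 1 and 19 ≡ 3 (mod 4), so (9/19) = +(19/9).
Reduce top mod 9: now compute (1/9).
Reached (1/9) = 1. Collecting the sign flips along the way, the symbol is -1.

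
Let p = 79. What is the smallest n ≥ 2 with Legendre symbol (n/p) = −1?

(2/79) = +1, so 2 is a residue.
(3/79) = −1, so 3 is the smallest positive non-residue mod 79.

3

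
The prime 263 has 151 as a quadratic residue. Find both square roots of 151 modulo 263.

64, 199

Since 263 ≡ 3 (mod 4), a square root of 151 is 151^((263+1)/4) = 151^66 mod 263.
Repeated squaring: 151^2≡183, 151^4≡88, 151^8≡117, 151^16≡13, 151^32≡169, 151^64≡157 (mod 263).
151^66 = 151^(64+2) ≡ 64 (mod 263).
Check: 64² = 4096 ≡ 151 (mod 263). The two roots are 64 and 199.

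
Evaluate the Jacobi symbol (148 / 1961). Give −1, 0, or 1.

Pull out 2^2: since 1961 ≡ 1 (mod 8), (2/1961) = +1, so (2/1961)^2 = +1.
Reciprocity: 37 ≡ 1 and 1961 ≡ 1 (mod 4), so (37/1961) = +(1961/37).
Reduce top mod 37: now compute (0/37).
Top reduces to 0: gcd > 1, so the symbol is 0.

0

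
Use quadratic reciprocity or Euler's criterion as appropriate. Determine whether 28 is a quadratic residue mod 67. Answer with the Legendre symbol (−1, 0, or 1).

-1

Euler's criterion: (28/67) ≡ 28^33 (mod 67).
28^2 ≡ 47 (mod 67)
28^4 ≡ 65 (mod 67)
28^8 ≡ 4 (mod 67)
28^16 ≡ 16 (mod 67)
28^32 ≡ 55 (mod 67)
28^33 = 28^(32+1) ≡ 66 (mod 67).
Result is 66 ≡ −1, so (28/67) = −1.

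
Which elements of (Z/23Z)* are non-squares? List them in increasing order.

Square k = 1,…,11 (k and 23−k give the same square):
1²=1, 2²=4, 3²=9, 4²=16, 5²≡2, 6²≡13, 7²≡3, 8²≡18, 9²≡12, 10²≡8, 11²≡6 (mod 23).
The residues are {1, 2, 3, 4, 6, 8, 9, 12, 13, 16, 18}; the non-residues are the remaining 11 nonzero classes.

5, 7, 10, 11, 14, 15, 17, 19, 20, 21, 22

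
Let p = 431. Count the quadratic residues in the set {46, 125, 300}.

(46/431) = +1 → QR.
(125/431) = +1 → QR.
(300/431) = +1 → QR.
Total quadratic residues among the 3: 3.

3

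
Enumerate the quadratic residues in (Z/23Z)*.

1 2 3 4 6 8 9 12 13 16 18

Square k = 1,…,11 (k and 23−k give the same square):
1²=1, 2²=4, 3²=9, 4²=16, 5²≡2, 6²≡13, 7²≡3, 8²≡18, 9²≡12, 10²≡8, 11²≡6 (mod 23).
So the quadratic residues mod 23 are {1, 2, 3, 4, 6, 8, 9, 12, 13, 16, 18}.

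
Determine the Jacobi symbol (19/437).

0

Reciprocity: 19 ≡ 3 and 437 ≡ 1 (mod 4), so (19/437) = +(437/19).
Reduce top mod 19: now compute (0/19).
Top reduces to 0: gcd > 1, so the symbol is 0.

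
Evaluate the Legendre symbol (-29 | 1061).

-1

Euler's criterion: (-29/1061) ≡ 1032^530 (mod 1061).
1032^2 ≡ 841 (mod 1061)
1032^4 ≡ 655 (mod 1061)
1032^8 ≡ 381 (mod 1061)
1032^16 ≡ 865 (mod 1061)
1032^32 ≡ 220 (mod 1061)
1032^64 ≡ 655 (mod 1061)
1032^128 ≡ 381 (mod 1061)
1032^256 ≡ 865 (mod 1061)
1032^512 ≡ 220 (mod 1061)
1032^530 = 1032^(512+16+2) ≡ 1060 (mod 1061).
Result is 1060 ≡ −1, so (-29/1061) = −1.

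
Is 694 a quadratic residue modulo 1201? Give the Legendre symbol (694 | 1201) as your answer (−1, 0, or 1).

1

Pull out 2: since 1201 ≡ 1 (mod 8), (2/1201) = +1.
Reciprocity: 347 ≡ 3 and 1201 ≡ 1 (mod 4), so (347/1201) = +(1201/347).
Reduce top mod 347: now compute (160/347).
Pull out 2^5: since 347 ≡ 3 (mod 8), (2/347) = -1, so (2/347)^5 = -1.
Reciprocity: 5 ≡ 1 and 347 ≡ 3 (mod 4), so (5/347) = +(347/5).
Reduce top mod 5: now compute (2/5).
Pull out 2: since 5 ≡ 5 (mod 8), (2/5) = -1.
Reached (1/5) = 1. Collecting the sign flips along the way, the symbol is +1.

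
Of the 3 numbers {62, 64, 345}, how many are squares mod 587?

2

(62/587) = -1 → non-residue.
(64/587) = +1 → QR.
(345/587) = +1 → QR.
Total quadratic residues among the 3: 2.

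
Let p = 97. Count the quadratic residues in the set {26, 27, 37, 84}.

(26/97) = -1 → non-residue.
(27/97) = +1 → QR.
(37/97) = -1 → non-residue.
(84/97) = -1 → non-residue.
Total quadratic residues among the 4: 1.

1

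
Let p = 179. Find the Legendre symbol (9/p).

Euler's criterion: (9/179) ≡ 9^89 (mod 179).
9^2 ≡ 81 (mod 179)
9^4 ≡ 117 (mod 179)
9^8 ≡ 85 (mod 179)
9^16 ≡ 65 (mod 179)
9^32 ≡ 108 (mod 179)
9^64 ≡ 29 (mod 179)
9^89 = 9^(64+16+8+1) ≡ 1 (mod 179).
Result is 1, so (9/179) = 1.

1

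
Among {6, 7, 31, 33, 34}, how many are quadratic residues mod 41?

2

(6/41) = -1 → non-residue.
(7/41) = -1 → non-residue.
(31/41) = +1 → QR.
(33/41) = +1 → QR.
(34/41) = -1 → non-residue.
Total quadratic residues among the 5: 2.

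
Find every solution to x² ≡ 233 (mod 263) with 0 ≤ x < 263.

Since 263 ≡ 3 (mod 4), a square root of 233 is 233^((263+1)/4) = 233^66 mod 263.
Repeated squaring: 233^2≡111, 233^4≡223, 233^8≡22, 233^16≡221, 233^32≡186, 233^64≡143 (mod 263).
233^66 = 233^(64+2) ≡ 93 (mod 263).
Check: 93² = 8649 ≡ 233 (mod 263). The two roots are 93 and 170.

93, 170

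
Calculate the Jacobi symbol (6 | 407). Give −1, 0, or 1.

Pull out 2: since 407 ≡ 7 (mod 8), (2/407) = +1.
Reciprocity: 3 ≡ 3 and 407 ≡ 3 (mod 4), so (3/407) = −(407/3).
Reduce top mod 3: now compute (2/3).
Pull out 2: since 3 ≡ 3 (mod 8), (2/3) = -1.
Reached (1/3) = 1. Collecting the sign flips along the way, the symbol is +1.

1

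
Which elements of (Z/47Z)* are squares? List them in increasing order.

1, 2, 3, 4, 6, 7, 8, 9, 12, 14, 16, 17, 18, 21, 24, 25, 27, 28, 32, 34, 36, 37, 42

Square k = 1,…,23 (k and 47−k give the same square):
1²=1, 2²=4, 3²=9, 4²=16, 5²=25, 6²=36, 7²≡2, 8²≡17, 9²≡34, 10²≡6, 11²≡27, 12²≡3, 13²≡28, 14²≡8, 15²≡37, 16²≡21, 17²≡7, 18²≡42, 19²≡32, 20²≡24, 21²≡18, 22²≡14, 23²≡12 (mod 47).
So the quadratic residues mod 47 are {1, 2, 3, 4, 6, 7, 8, 9, 12, 14, 16, 17, 18, 21, 24, 25, 27, 28, 32, 34, 36, 37, 42}.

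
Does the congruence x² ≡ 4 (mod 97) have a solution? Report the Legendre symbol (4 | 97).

Pull out 2^2: since 97 ≡ 1 (mod 8), (2/97) = +1, so (2/97)^2 = +1.
Reached (1/97) = 1. Collecting the sign flips along the way, the symbol is +1.

1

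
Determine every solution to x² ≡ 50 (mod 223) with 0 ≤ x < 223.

Since 223 ≡ 3 (mod 4), a square root of 50 is 50^((223+1)/4) = 50^56 mod 223.
Repeated squaring: 50^2≡47, 50^4≡202, 50^8≡218, 50^16≡25, 50^32≡179 (mod 223).
50^56 = 50^(32+16+8) ≡ 148 (mod 223).
Check: 148² = 21904 ≡ 50 (mod 223). The two roots are 75 and 148.

75, 148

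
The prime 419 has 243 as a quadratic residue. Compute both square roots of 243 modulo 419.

158, 261

Since 419 ≡ 3 (mod 4), a square root of 243 is 243^((419+1)/4) = 243^105 mod 419.
Repeated squaring: 243^2≡389, 243^4≡62, 243^8≡73, 243^16≡301, 243^32≡97, 243^64≡191 (mod 419).
243^105 = 243^(64+32+8+1) ≡ 261 (mod 419).
Check: 261² = 68121 ≡ 243 (mod 419). The two roots are 158 and 261.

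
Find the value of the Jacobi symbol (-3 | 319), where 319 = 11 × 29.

1

First reduce: -3 ≡ 316 (mod 319).
Pull out 2^2: since 319 ≡ 7 (mod 8), (2/319) = +1, so (2/319)^2 = +1.
Reciprocity: 79 ≡ 3 and 319 ≡ 3 (mod 4), so (79/319) = −(319/79).
Reduce top mod 79: now compute (3/79).
Reciprocity: 3 ≡ 3 and 79 ≡ 3 (mod 4), so (3/79) = −(79/3).
Reduce top mod 3: now compute (1/3).
Reached (1/3) = 1. Collecting the sign flips along the way, the symbol is +1.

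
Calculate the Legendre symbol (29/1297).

Reciprocity: 29 ≡ 1 and 1297 ≡ 1 (mod 4), so (29/1297) = +(1297/29).
Reduce top mod 29: now compute (21/29).
Reciprocity: 21 ≡ 1 and 29 ≡ 1 (mod 4), so (21/29) = +(29/21).
Reduce top mod 21: now compute (8/21).
Pull out 2^3: since 21 ≡ 5 (mod 8), (2/21) = -1, so (2/21)^3 = -1.
Reached (1/21) = 1. Collecting the sign flips along the way, the symbol is -1.

-1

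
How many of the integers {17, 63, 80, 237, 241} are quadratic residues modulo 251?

(17/251) = +1 → QR.
(63/251) = +1 → QR.
(80/251) = +1 → QR.
(237/251) = +1 → QR.
(241/251) = +1 → QR.
Total quadratic residues among the 5: 5.

5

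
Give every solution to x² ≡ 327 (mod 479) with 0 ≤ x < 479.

42, 437

Since 479 ≡ 3 (mod 4), a square root of 327 is 327^((479+1)/4) = 327^120 mod 479.
Repeated squaring: 327^2≡112, 327^4≡90, 327^8≡436, 327^16≡412, 327^32≡178, 327^64≡70 (mod 479).
327^120 = 327^(64+32+16+8) ≡ 42 (mod 479).
Check: 42² = 1764 ≡ 327 (mod 479). The two roots are 42 and 437.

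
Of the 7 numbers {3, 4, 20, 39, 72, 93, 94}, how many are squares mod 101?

(3/101) = -1 → non-residue.
(4/101) = +1 → QR.
(20/101) = +1 → QR.
(39/101) = -1 → non-residue.
(72/101) = -1 → non-residue.
(93/101) = -1 → non-residue.
(94/101) = -1 → non-residue.
Total quadratic residues among the 7: 2.

2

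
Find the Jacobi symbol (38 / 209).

Pull out 2: since 209 ≡ 1 (mod 8), (2/209) = +1.
Reciprocity: 19 ≡ 3 and 209 ≡ 1 (mod 4), so (19/209) = +(209/19).
Reduce top mod 19: now compute (0/19).
Top reduces to 0: gcd > 1, so the symbol is 0.

0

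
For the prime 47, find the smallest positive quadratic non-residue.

(2/47) = +1, so 2 is a residue.
(3/47) = +1, so 3 is a residue.
(4/47) = +1, so 4 is a residue.
(5/47) = −1, so 5 is the smallest positive non-residue mod 47.

5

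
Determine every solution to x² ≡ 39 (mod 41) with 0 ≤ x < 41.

11, 30

41 ≡ 1 (mod 4), so we find a root by search.
Trying successive values, 11² = 121 ≡ 39 (mod 41). The other root is 41 − 11 = 30.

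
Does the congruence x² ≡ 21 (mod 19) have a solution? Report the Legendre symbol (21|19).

-1

First reduce: 21 ≡ 2 (mod 19).
Pull out 2: since 19 ≡ 3 (mod 8), (2/19) = -1.
Reached (1/19) = 1. Collecting the sign flips along the way, the symbol is -1.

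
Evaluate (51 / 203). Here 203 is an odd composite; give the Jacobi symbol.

Reciprocity: 51 ≡ 3 and 203 ≡ 3 (mod 4), so (51/203) = −(203/51).
Reduce top mod 51: now compute (50/51).
Pull out 2: since 51 ≡ 3 (mod 8), (2/51) = -1.
Reciprocity: 25 ≡ 1 and 51 ≡ 3 (mod 4), so (25/51) = +(51/25).
Reduce top mod 25: now compute (1/25).
Reached (1/25) = 1. Collecting the sign flips along the way, the symbol is +1.

1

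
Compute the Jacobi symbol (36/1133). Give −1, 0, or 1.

Pull out 2^2: since 1133 ≡ 5 (mod 8), (2/1133) = -1, so (2/1133)^2 = +1.
Reciprocity: 9 ≡ 1 and 1133 ≡ 1 (mod 4), so (9/1133) = +(1133/9).
Reduce top mod 9: now compute (8/9).
Pull out 2^3: since 9 ≡ 1 (mod 8), (2/9) = +1, so (2/9)^3 = +1.
Reached (1/9) = 1. Collecting the sign flips along the way, the symbol is +1.

1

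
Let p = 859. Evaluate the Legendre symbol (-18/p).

1

First reduce: -18 ≡ 841 (mod 859).
Reciprocity: 841 ≡ 1 and 859 ≡ 3 (mod 4), so (841/859) = +(859/841).
Reduce top mod 841: now compute (18/841).
Pull out 2: since 841 ≡ 1 (mod 8), (2/841) = +1.
Reciprocity: 9 ≡ 1 and 841 ≡ 1 (mod 4), so (9/841) = +(841/9).
Reduce top mod 9: now compute (4/9).
Pull out 2^2: since 9 ≡ 1 (mod 8), (2/9) = +1, so (2/9)^2 = +1.
Reached (1/9) = 1. Collecting the sign flips along the way, the symbol is +1.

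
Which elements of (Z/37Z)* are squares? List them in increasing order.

Square k = 1,…,18 (k and 37−k give the same square):
1²=1, 2²=4, 3²=9, 4²=16, 5²=25, 6²=36, 7²≡12, 8²≡27, 9²≡7, 10²≡26, 11²≡10, 12²≡33, 13²≡21, 14²≡11, 15²≡3, 16²≡34, 17²≡30, 18²≡28 (mod 37).
So the quadratic residues mod 37 are {1, 3, 4, 7, 9, 10, 11, 12, 16, 21, 25, 26, 27, 28, 30, 33, 34, 36}.

1 3 4 7 9 10 11 12 16 21 25 26 27 28 30 33 34 36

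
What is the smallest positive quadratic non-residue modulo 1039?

(2/1039) = +1, so 2 is a residue.
(3/1039) = −1, so 3 is the smallest positive non-residue mod 1039.

3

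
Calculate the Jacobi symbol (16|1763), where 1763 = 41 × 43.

Pull out 2^4: since 1763 ≡ 3 (mod 8), (2/1763) = -1, so (2/1763)^4 = +1.
Reached (1/1763) = 1. Collecting the sign flips along the way, the symbol is +1.

1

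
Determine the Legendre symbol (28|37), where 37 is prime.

Pull out 2^2: since 37 ≡ 5 (mod 8), (2/37) = -1, so (2/37)^2 = +1.
Reciprocity: 7 ≡ 3 and 37 ≡ 1 (mod 4), so (7/37) = +(37/7).
Reduce top mod 7: now compute (2/7).
Pull out 2: since 7 ≡ 7 (mod 8), (2/7) = +1.
Reached (1/7) = 1. Collecting the sign flips along the way, the symbol is +1.

1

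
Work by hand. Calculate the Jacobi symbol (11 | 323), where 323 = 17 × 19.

Reciprocity: 11 ≡ 3 and 323 ≡ 3 (mod 4), so (11/323) = −(323/11).
Reduce top mod 11: now compute (4/11).
Pull out 2^2: since 11 ≡ 3 (mod 8), (2/11) = -1, so (2/11)^2 = +1.
Reached (1/11) = 1. Collecting the sign flips along the way, the symbol is -1.

-1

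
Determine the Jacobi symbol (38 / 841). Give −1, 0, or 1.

Pull out 2: since 841 ≡ 1 (mod 8), (2/841) = +1.
Reciprocity: 19 ≡ 3 and 841 ≡ 1 (mod 4), so (19/841) = +(841/19).
Reduce top mod 19: now compute (5/19).
Reciprocity: 5 ≡ 1 and 19 ≡ 3 (mod 4), so (5/19) = +(19/5).
Reduce top mod 5: now compute (4/5).
Pull out 2^2: since 5 ≡ 5 (mod 8), (2/5) = -1, so (2/5)^2 = +1.
Reached (1/5) = 1. Collecting the sign flips along the way, the symbol is +1.

1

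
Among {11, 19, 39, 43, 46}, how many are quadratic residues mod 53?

(11/53) = +1 → QR.
(19/53) = -1 → non-residue.
(39/53) = -1 → non-residue.
(43/53) = +1 → QR.
(46/53) = +1 → QR.
Total quadratic residues among the 5: 3.

3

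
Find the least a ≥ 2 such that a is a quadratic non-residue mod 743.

5

(2/743) = +1, so 2 is a residue.
(3/743) = +1, so 3 is a residue.
(4/743) = +1, so 4 is a residue.
(5/743) = −1, so 5 is the smallest positive non-residue mod 743.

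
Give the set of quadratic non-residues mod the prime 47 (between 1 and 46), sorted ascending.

5, 10, 11, 13, 15, 19, 20, 22, 23, 26, 29, 30, 31, 33, 35, 38, 39, 40, 41, 43, 44, 45, 46

Square k = 1,…,23 (k and 47−k give the same square):
1²=1, 2²=4, 3²=9, 4²=16, 5²=25, 6²=36, 7²≡2, 8²≡17, 9²≡34, 10²≡6, 11²≡27, 12²≡3, 13²≡28, 14²≡8, 15²≡37, 16²≡21, 17²≡7, 18²≡42, 19²≡32, 20²≡24, 21²≡18, 22²≡14, 23²≡12 (mod 47).
The residues are {1, 2, 3, 4, 6, 7, 8, 9, 12, 14, 16, 17, 18, 21, 24, 25, 27, 28, 32, 34, 36, 37, 42}; the non-residues are the remaining 23 nonzero classes.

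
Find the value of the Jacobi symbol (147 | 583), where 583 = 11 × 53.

Reciprocity: 147 ≡ 3 and 583 ≡ 3 (mod 4), so (147/583) = −(583/147).
Reduce top mod 147: now compute (142/147).
Pull out 2: since 147 ≡ 3 (mod 8), (2/147) = -1.
Reciprocity: 71 ≡ 3 and 147 ≡ 3 (mod 4), so (71/147) = −(147/71).
Reduce top mod 71: now compute (5/71).
Reciprocity: 5 ≡ 1 and 71 ≡ 3 (mod 4), so (5/71) = +(71/5).
Reduce top mod 5: now compute (1/5).
Reached (1/5) = 1. Collecting the sign flips along the way, the symbol is -1.

-1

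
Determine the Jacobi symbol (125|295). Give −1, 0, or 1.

Reciprocity: 125 ≡ 1 and 295 ≡ 3 (mod 4), so (125/295) = +(295/125).
Reduce top mod 125: now compute (45/125).
Reciprocity: 45 ≡ 1 and 125 ≡ 1 (mod 4), so (45/125) = +(125/45).
Reduce top mod 45: now compute (35/45).
Reciprocity: 35 ≡ 3 and 45 ≡ 1 (mod 4), so (35/45) = +(45/35).
Reduce top mod 35: now compute (10/35).
Pull out 2: since 35 ≡ 3 (mod 8), (2/35) = -1.
Reciprocity: 5 ≡ 1 and 35 ≡ 3 (mod 4), so (5/35) = +(35/5).
Reduce top mod 5: now compute (0/5).
Top reduces to 0: gcd > 1, so the symbol is 0.

0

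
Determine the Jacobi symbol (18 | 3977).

Pull out 2: since 3977 ≡ 1 (mod 8), (2/3977) = +1.
Reciprocity: 9 ≡ 1 and 3977 ≡ 1 (mod 4), so (9/3977) = +(3977/9).
Reduce top mod 9: now compute (8/9).
Pull out 2^3: since 9 ≡ 1 (mod 8), (2/9) = +1, so (2/9)^3 = +1.
Reached (1/9) = 1. Collecting the sign flips along the way, the symbol is +1.

1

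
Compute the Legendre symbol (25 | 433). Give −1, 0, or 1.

Euler's criterion: (25/433) ≡ 25^216 (mod 433).
25^2 ≡ 192 (mod 433)
25^4 ≡ 59 (mod 433)
25^8 ≡ 17 (mod 433)
25^16 ≡ 289 (mod 433)
25^32 ≡ 385 (mod 433)
25^64 ≡ 139 (mod 433)
25^128 ≡ 269 (mod 433)
25^216 = 25^(128+64+16+8) ≡ 1 (mod 433).
Result is 1, so (25/433) = 1.

1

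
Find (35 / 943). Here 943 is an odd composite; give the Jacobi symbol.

-1

Reciprocity: 35 ≡ 3 and 943 ≡ 3 (mod 4), so (35/943) = −(943/35).
Reduce top mod 35: now compute (33/35).
Reciprocity: 33 ≡ 1 and 35 ≡ 3 (mod 4), so (33/35) = +(35/33).
Reduce top mod 33: now compute (2/33).
Pull out 2: since 33 ≡ 1 (mod 8), (2/33) = +1.
Reached (1/33) = 1. Collecting the sign flips along the way, the symbol is -1.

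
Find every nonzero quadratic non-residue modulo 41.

3,6,7,11,12,13,14,15,17,19,22,24,26,27,28,29,30,34,35,38

Square k = 1,…,20 (k and 41−k give the same square):
1²=1, 2²=4, 3²=9, 4²=16, 5²=25, 6²=36, 7²≡8, 8²≡23, 9²≡40, 10²≡18, 11²≡39, 12²≡21, 13²≡5, 14²≡32, 15²≡20, 16²≡10, 17²≡2, 18²≡37, 19²≡33, 20²≡31 (mod 41).
The residues are {1, 2, 4, 5, 8, 9, 10, 16, 18, 20, 21, 23, 25, 31, 32, 33, 36, 37, 39, 40}; the non-residues are the remaining 20 nonzero classes.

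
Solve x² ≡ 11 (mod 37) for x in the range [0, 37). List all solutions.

37 ≡ 1 (mod 4), so we find a root by search.
Trying successive values, 14² = 196 ≡ 11 (mod 37). The other root is 37 − 14 = 23.

14, 23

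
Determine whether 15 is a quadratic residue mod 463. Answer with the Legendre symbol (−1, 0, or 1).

Reciprocity: 15 ≡ 3 and 463 ≡ 3 (mod 4), so (15/463) = −(463/15).
Reduce top mod 15: now compute (13/15).
Reciprocity: 13 ≡ 1 and 15 ≡ 3 (mod 4), so (13/15) = +(15/13).
Reduce top mod 13: now compute (2/13).
Pull out 2: since 13 ≡ 5 (mod 8), (2/13) = -1.
Reached (1/13) = 1. Collecting the sign flips along the way, the symbol is +1.

1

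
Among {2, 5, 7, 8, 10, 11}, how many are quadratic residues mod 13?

(2/13) = -1 → non-residue.
(5/13) = -1 → non-residue.
(7/13) = -1 → non-residue.
(8/13) = -1 → non-residue.
(10/13) = +1 → QR.
(11/13) = -1 → non-residue.
Total quadratic residues among the 6: 1.

1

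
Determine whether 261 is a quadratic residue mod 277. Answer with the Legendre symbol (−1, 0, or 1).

1

Reciprocity: 261 ≡ 1 and 277 ≡ 1 (mod 4), so (261/277) = +(277/261).
Reduce top mod 261: now compute (16/261).
Pull out 2^4: since 261 ≡ 5 (mod 8), (2/261) = -1, so (2/261)^4 = +1.
Reached (1/261) = 1. Collecting the sign flips along the way, the symbol is +1.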